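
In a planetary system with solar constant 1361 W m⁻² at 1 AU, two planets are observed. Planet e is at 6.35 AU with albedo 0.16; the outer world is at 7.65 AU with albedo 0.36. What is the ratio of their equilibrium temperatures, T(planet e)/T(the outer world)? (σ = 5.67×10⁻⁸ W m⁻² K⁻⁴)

T_eq = [S₀(1−A)/(4σd²)]^(1/4), so T ∝ (1−A)^(1/4) / √d.
T₁ = [1361×0.84/(4×5.67×10⁻⁸×6.35²)]^(1/4) = 105.74 K.
T₂ = [1361×0.64/(4×5.67×10⁻⁸×7.65²)]^(1/4) = 90.01 K.

T₁/T₂ ≈ 1.175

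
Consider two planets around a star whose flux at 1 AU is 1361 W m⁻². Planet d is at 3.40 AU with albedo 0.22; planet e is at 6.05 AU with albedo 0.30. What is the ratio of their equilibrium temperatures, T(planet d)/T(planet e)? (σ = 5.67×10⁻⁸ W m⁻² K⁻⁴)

T₁/T₂ ≈ 1.371

T_eq = [S₀(1−A)/(4σd²)]^(1/4), so T ∝ (1−A)^(1/4) / √d.
T₁ = [1361×0.78/(4×5.67×10⁻⁸×3.40²)]^(1/4) = 141.85 K.
T₂ = [1361×0.70/(4×5.67×10⁻⁸×6.05²)]^(1/4) = 103.50 K.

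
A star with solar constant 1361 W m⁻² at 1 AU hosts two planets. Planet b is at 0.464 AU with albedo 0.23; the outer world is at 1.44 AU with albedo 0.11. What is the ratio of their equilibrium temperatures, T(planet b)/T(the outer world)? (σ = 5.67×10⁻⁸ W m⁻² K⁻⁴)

T_eq = [S₀(1−A)/(4σd²)]^(1/4), so T ∝ (1−A)^(1/4) / √d.
T₁ = [1361×0.77/(4×5.67×10⁻⁸×0.464²)]^(1/4) = 382.75 K.
T₂ = [1361×0.89/(4×5.67×10⁻⁸×1.44²)]^(1/4) = 225.28 K.

T₁/T₂ ≈ 1.699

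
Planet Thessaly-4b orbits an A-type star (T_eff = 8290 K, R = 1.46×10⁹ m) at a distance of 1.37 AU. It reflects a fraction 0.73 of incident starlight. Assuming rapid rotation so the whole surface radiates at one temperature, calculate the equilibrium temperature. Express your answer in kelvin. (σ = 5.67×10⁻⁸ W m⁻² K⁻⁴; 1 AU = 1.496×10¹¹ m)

d = 1.37 AU = 2.05×10¹¹ m.
L = 4πR_⋆²σT_⋆⁴ = 4π(1.46×10⁹)² × 5.67×10⁻⁸ × (8290)⁴ = 7.17×10²⁷ W.
S = L/(4πd²) = 1.36×10⁴ W m⁻².
Energy balance: absorbed = emitted ⇒ πR²·S(1−A) = 4πR²·σT_eq⁴, so T_eq⁴ = S(1−A)/(4σ).
T_eq = [1.36×10⁴ × 0.27 / (4 × 5.67×10⁻⁸)]^(1/4) = (1.62×10¹⁰)^(1/4) = 357 K.

T_eq ≈ 357 K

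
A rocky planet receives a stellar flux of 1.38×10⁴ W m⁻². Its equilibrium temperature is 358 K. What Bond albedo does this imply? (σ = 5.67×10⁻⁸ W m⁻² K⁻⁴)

From T_eq⁴ = S(1−A)/(4σ): 1−A = 4σT_eq⁴/S.
1−A = 4 × 5.67×10⁻⁸ × (358)⁴ / 1.38×10⁴ = 0.270.

A ≈ 0.73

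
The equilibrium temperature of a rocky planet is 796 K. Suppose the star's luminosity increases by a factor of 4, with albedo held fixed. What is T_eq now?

T_eq ∝ L^(1/4) · d^(−1/2).
T′ = 796 × 4^(1/4) = 1130 K.

T_eq ≈ 1130 K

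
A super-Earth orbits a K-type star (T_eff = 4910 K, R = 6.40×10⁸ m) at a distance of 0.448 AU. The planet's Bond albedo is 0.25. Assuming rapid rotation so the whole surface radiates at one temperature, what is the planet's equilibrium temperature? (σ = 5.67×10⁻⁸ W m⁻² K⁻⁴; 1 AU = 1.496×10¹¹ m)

d = 0.448 AU = 6.70×10¹⁰ m.
L = 4πR_⋆²σT_⋆⁴ = 4π(6.40×10⁸)² × 5.67×10⁻⁸ × (4910)⁴ = 1.70×10²⁶ W.
S = L/(4πd²) = 3010 W m⁻².
Energy balance: absorbed = emitted ⇒ πR²·S(1−A) = 4πR²·σT_eq⁴, so T_eq⁴ = S(1−A)/(4σ).
T_eq = [3010 × 0.75 / (4 × 5.67×10⁻⁸)]^(1/4) = (9.94×10⁹)^(1/4) = 316 K.

T_eq ≈ 316 K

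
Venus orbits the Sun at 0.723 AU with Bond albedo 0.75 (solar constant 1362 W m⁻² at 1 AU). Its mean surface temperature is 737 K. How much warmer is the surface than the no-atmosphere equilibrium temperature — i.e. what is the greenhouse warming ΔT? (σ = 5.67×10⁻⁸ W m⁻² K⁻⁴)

S = 1362/0.723² = 2606 W m⁻².
T_eq = [S(1−A)/(4σ)]^(1/4) = [2606×0.25/(4×5.67×10⁻⁸)]^(1/4) = 231.5 K.
ΔT = T_surf − T_eq = 737 − 231.5.

ΔT ≈ 505.5 K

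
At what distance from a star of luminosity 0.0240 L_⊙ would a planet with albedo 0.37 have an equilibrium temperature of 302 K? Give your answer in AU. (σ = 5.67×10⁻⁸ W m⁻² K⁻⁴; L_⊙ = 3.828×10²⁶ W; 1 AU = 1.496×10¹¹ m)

d ≈ 0.104 AU

L = 0.0240 × 3.828×10²⁶ = 9.19×10²⁴ W.
From T_eq⁴ = L(1−A)/(16πσd²): d = √[L(1−A)/(16πσT_eq⁴)].
d = √[9.19×10²⁴ × 0.63 / (16π × 5.67×10⁻⁸ × (302)⁴)] = 1.56×10¹⁰ m = 0.104 AU.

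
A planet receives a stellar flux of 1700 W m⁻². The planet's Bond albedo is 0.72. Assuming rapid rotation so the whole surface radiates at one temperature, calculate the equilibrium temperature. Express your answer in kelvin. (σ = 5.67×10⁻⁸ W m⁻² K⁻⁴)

T_eq ≈ 214 K

Energy balance: absorbed = emitted ⇒ πR²·S(1−A) = 4πR²·σT_eq⁴, so T_eq⁴ = S(1−A)/(4σ).
T_eq = [1700 × 0.28 / (4 × 5.67×10⁻⁸)]^(1/4) = (2.10×10⁹)^(1/4) = 214 K.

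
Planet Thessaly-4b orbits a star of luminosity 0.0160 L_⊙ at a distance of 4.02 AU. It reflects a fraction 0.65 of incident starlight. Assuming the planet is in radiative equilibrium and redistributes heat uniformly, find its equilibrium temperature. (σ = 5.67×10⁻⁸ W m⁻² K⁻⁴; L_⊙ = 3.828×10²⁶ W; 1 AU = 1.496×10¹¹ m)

d = 4.02 AU = 6.01×10¹¹ m.
L = 0.0160 × 3.828×10²⁶ = 6.12×10²⁴ W.
Flux: S = L/(4πd²) = 6.12×10²⁴/(4π×(6.01×10¹¹)²) = 1.35 W m⁻².
Energy balance: absorbed = emitted ⇒ πR²·S(1−A) = 4πR²·σT_eq⁴, so T_eq⁴ = S(1−A)/(4σ).
T_eq = [1.35 × 0.35 / (4 × 5.67×10⁻⁸)]^(1/4) = (2.08×10⁶)^(1/4) = 38.0 K.

T_eq ≈ 38.0 K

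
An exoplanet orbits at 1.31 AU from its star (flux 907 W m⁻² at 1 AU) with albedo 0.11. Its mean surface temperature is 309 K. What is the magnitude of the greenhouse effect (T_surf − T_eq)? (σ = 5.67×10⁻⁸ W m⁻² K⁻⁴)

ΔT ≈ 95.6 K

S = 907/1.31² = 528.5 W m⁻².
T_eq = [S(1−A)/(4σ)]^(1/4) = [528.5×0.89/(4×5.67×10⁻⁸)]^(1/4) = 213.4 K.
ΔT = T_surf − T_eq = 309 − 213.4.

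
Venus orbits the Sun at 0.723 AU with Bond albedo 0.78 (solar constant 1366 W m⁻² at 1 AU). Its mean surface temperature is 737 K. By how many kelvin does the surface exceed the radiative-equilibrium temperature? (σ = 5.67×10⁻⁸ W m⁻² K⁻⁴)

S = 1366/0.723² = 2613 W m⁻².
T_eq = [S(1−A)/(4σ)]^(1/4) = [2613×0.22/(4×5.67×10⁻⁸)]^(1/4) = 224.4 K.
ΔT = T_surf − T_eq = 737 − 224.4.

ΔT ≈ 512.6 K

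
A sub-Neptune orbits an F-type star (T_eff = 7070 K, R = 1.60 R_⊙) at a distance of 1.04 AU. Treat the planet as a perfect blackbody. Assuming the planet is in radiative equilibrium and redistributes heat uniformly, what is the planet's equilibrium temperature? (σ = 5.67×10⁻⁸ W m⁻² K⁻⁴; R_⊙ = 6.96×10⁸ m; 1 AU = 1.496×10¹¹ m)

T_eq ≈ 423 K

R_⋆ = 1.60 × 6.96×10⁸ = 1.11×10⁹ m.
d = 1.04 AU = 1.56×10¹¹ m.
L = 4πR_⋆²σT_⋆⁴ = 4π(1.11×10⁹)² × 5.67×10⁻⁸ × (7070)⁴ = 2.21×10²⁷ W.
S = L/(4πd²) = 7260 W m⁻².
Energy balance: absorbed = emitted ⇒ πR²·S(1−A) = 4πR²·σT_eq⁴, so T_eq⁴ = S(1−A)/(4σ).
T_eq = [7260 × 1.00 / (4 × 5.67×10⁻⁸)]^(1/4) = (3.20×10¹⁰)^(1/4) = 423 K.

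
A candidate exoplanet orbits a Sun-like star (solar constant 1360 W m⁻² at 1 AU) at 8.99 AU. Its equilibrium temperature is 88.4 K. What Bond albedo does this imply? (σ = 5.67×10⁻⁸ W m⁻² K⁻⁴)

A ≈ 0.18

Flux at 8.99 AU: S = 1360/8.99² = 16.8 W m⁻².
From T_eq⁴ = S(1−A)/(4σ): 1−A = 4σT_eq⁴/S.
1−A = 4 × 5.67×10⁻⁸ × (88.4)⁴ / 16.8 = 0.823.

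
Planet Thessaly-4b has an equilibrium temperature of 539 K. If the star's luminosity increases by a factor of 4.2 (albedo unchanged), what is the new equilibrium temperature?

T_eq ∝ L^(1/4) · d^(−1/2).
T′ = 539 × 4.2^(1/4) = 772 K.

T_eq ≈ 772 K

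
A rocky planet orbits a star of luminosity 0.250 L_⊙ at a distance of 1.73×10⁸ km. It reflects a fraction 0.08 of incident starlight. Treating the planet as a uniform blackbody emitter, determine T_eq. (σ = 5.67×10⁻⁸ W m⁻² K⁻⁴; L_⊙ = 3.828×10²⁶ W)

T_eq ≈ 179 K

d = 1.73×10⁸ km = 1.73×10¹¹ m.
L = 0.250 × 3.828×10²⁶ = 9.57×10²⁵ W.
Flux: S = L/(4πd²) = 9.57×10²⁵/(4π×(1.73×10¹¹)²) = 254 W m⁻².
Energy balance: absorbed = emitted ⇒ πR²·S(1−A) = 4πR²·σT_eq⁴, so T_eq⁴ = S(1−A)/(4σ).
T_eq = [254 × 0.92 / (4 × 5.67×10⁻⁸)]^(1/4) = (1.03×10⁹)^(1/4) = 179 K.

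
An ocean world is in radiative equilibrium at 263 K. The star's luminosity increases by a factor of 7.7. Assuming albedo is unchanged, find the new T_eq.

T_eq ≈ 438 K

T_eq ∝ L^(1/4) · d^(−1/2).
T′ = 263 × 7.7^(1/4) = 438 K.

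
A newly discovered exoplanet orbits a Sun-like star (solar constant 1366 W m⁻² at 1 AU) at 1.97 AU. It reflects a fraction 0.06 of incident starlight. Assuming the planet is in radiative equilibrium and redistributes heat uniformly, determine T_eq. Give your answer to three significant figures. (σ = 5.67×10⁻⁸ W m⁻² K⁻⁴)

Flux at 1.97 AU: S = 1366/1.97² = 352 W m⁻².
Energy balance: absorbed = emitted ⇒ πR²·S(1−A) = 4πR²·σT_eq⁴, so T_eq⁴ = S(1−A)/(4σ).
T_eq = [352 × 0.94 / (4 × 5.67×10⁻⁸)]^(1/4) = (1.46×10⁹)^(1/4) = 195 K.

T_eq ≈ 195 K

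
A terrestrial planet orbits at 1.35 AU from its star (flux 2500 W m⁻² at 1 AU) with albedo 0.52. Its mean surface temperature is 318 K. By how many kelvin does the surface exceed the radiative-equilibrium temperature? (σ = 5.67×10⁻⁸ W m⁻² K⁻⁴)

S = 2500/1.35² = 1372 W m⁻².
T_eq = [S(1−A)/(4σ)]^(1/4) = [1372×0.48/(4×5.67×10⁻⁸)]^(1/4) = 232.1 K.
ΔT = T_surf − T_eq = 318 − 232.1.

ΔT ≈ 85.9 K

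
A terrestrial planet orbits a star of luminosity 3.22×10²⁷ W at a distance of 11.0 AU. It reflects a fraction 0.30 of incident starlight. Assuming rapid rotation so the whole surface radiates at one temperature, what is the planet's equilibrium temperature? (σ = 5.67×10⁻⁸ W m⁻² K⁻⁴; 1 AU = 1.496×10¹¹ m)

d = 11.0 AU = 1.65×10¹² m.
Flux: S = L/(4πd²) = 3.22×10²⁷/(4π×(1.65×10¹²)²) = 94.6 W m⁻².
Energy balance: absorbed = emitted ⇒ πR²·S(1−A) = 4πR²·σT_eq⁴, so T_eq⁴ = S(1−A)/(4σ).
T_eq = [94.6 × 0.70 / (4 × 5.67×10⁻⁸)]^(1/4) = (2.92×10⁸)^(1/4) = 131 K.

T_eq ≈ 131 K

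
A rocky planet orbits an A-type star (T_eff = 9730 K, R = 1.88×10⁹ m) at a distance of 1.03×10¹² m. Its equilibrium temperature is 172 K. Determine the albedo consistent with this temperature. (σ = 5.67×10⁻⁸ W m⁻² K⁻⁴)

L = 4πR_⋆²σT_⋆⁴ = 4π(1.88×10⁹)² × 5.67×10⁻⁸ × (9730)⁴ = 2.26×10²⁸ W.
S = L/(4πd²) = 1690 W m⁻².
From T_eq⁴ = S(1−A)/(4σ): 1−A = 4σT_eq⁴/S.
1−A = 4 × 5.67×10⁻⁸ × (172)⁴ / 1690 = 0.117.

A ≈ 0.88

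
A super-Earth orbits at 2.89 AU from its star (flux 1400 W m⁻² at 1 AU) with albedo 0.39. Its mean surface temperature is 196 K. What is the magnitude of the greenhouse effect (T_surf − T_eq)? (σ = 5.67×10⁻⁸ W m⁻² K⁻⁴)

ΔT ≈ 50.3 K

S = 1400/2.89² = 167.6 W m⁻².
T_eq = [S(1−A)/(4σ)]^(1/4) = [167.6×0.61/(4×5.67×10⁻⁸)]^(1/4) = 145.7 K.
ΔT = T_surf − T_eq = 196 − 145.7.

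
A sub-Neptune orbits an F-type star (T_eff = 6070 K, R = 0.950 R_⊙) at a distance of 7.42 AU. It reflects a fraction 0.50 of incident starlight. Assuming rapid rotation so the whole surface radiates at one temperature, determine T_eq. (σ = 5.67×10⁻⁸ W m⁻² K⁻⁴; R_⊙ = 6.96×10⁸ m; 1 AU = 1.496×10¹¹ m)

R_⋆ = 0.950 × 6.96×10⁸ = 6.61×10⁸ m.
d = 7.42 AU = 1.11×10¹² m.
L = 4πR_⋆²σT_⋆⁴ = 4π(6.61×10⁸)² × 5.67×10⁻⁸ × (6070)⁴ = 4.23×10²⁶ W.
S = L/(4πd²) = 27.3 W m⁻².
Energy balance: absorbed = emitted ⇒ πR²·S(1−A) = 4πR²·σT_eq⁴, so T_eq⁴ = S(1−A)/(4σ).
T_eq = [27.3 × 0.50 / (4 × 5.67×10⁻⁸)]^(1/4) = (6.02×10⁷)^(1/4) = 88.1 K.

T_eq ≈ 88.1 K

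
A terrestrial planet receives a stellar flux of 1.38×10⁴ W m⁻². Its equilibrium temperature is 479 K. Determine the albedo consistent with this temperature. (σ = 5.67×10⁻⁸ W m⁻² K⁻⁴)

From T_eq⁴ = S(1−A)/(4σ): 1−A = 4σT_eq⁴/S.
1−A = 4 × 5.67×10⁻⁸ × (479)⁴ / 1.38×10⁴ = 0.865.

A ≈ 0.13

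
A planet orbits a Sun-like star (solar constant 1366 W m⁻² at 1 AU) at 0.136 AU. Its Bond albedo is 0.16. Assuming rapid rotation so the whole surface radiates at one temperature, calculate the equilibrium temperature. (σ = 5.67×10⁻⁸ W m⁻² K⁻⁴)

T_eq ≈ 723 K

Flux at 0.136 AU: S = 1366/0.136² = 7.39×10⁴ W m⁻².
Energy balance: absorbed = emitted ⇒ πR²·S(1−A) = 4πR²·σT_eq⁴, so T_eq⁴ = S(1−A)/(4σ).
T_eq = [7.39×10⁴ × 0.84 / (4 × 5.67×10⁻⁸)]^(1/4) = (2.74×10¹¹)^(1/4) = 723 K.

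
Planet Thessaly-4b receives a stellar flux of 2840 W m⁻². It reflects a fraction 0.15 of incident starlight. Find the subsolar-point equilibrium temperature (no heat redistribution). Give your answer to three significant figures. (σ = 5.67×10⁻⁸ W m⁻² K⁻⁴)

At the subsolar point the surface absorbs S(1−A) and emits σT⁴ per unit area — no factor of 4, since only the local patch is in balance.
T = [2840 × 0.85 / 5.67×10⁻⁸]^(1/4) = (4.26×10¹⁰)^(1/4) = 454 K.

T_ss ≈ 454 K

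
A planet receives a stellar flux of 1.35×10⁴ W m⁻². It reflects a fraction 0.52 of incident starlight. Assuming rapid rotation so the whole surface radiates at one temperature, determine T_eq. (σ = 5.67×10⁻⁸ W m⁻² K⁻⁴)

T_eq ≈ 411 K

Energy balance: absorbed = emitted ⇒ πR²·S(1−A) = 4πR²·σT_eq⁴, so T_eq⁴ = S(1−A)/(4σ).
T_eq = [1.35×10⁴ × 0.48 / (4 × 5.67×10⁻⁸)]^(1/4) = (2.86×10¹⁰)^(1/4) = 411 K.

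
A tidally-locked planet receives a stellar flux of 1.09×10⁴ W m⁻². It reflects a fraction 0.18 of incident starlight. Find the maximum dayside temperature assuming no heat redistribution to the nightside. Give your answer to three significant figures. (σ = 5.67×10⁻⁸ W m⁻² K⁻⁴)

T_ss ≈ 630 K

With no redistribution each surface element balances locally: S(1−A) = σT⁴.
T = [1.09×10⁴ × 0.82 / 5.67×10⁻⁸]^(1/4) = (1.58×10¹¹)^(1/4) = 630 K.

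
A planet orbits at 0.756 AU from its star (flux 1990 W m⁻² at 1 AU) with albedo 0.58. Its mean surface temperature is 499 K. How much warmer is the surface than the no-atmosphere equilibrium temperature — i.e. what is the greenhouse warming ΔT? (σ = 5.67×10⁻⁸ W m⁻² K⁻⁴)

ΔT ≈ 215.6 K

S = 1990/0.756² = 3482 W m⁻².
T_eq = [S(1−A)/(4σ)]^(1/4) = [3482×0.42/(4×5.67×10⁻⁸)]^(1/4) = 283.4 K.
ΔT = T_surf − T_eq = 499 − 283.4.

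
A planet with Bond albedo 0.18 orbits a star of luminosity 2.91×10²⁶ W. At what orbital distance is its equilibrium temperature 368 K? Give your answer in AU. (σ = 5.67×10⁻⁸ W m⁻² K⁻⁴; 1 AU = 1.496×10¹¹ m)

d ≈ 0.452 AU

From T_eq⁴ = L(1−A)/(16πσd²): d = √[L(1−A)/(16πσT_eq⁴)].
d = √[2.91×10²⁶ × 0.82 / (16π × 5.67×10⁻⁸ × (368)⁴)] = 6.76×10¹⁰ m = 0.452 AU.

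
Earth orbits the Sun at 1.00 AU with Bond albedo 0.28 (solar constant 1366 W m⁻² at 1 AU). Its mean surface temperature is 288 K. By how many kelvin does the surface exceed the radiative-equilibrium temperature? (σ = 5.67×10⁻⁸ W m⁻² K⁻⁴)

S = 1366/1.00² = 1366 W m⁻².
T_eq = [S(1−A)/(4σ)]^(1/4) = [1366×0.72/(4×5.67×10⁻⁸)]^(1/4) = 256.6 K.
ΔT = T_surf − T_eq = 288 − 256.6.

ΔT ≈ 31.4 K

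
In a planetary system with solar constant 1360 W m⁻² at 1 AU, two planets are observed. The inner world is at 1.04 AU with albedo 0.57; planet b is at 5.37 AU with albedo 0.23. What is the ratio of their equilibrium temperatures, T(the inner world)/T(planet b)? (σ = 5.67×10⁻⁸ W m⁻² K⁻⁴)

T_eq = [S₀(1−A)/(4σd²)]^(1/4), so T ∝ (1−A)^(1/4) / √d.
T₁ = [1360×0.43/(4×5.67×10⁻⁸×1.04²)]^(1/4) = 220.97 K.
T₂ = [1360×0.77/(4×5.67×10⁻⁸×5.37²)]^(1/4) = 112.49 K.

T₁/T₂ ≈ 1.964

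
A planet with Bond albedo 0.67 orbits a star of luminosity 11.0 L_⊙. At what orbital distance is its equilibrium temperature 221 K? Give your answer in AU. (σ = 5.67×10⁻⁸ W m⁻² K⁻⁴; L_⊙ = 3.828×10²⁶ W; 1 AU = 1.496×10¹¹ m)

L = 11.0 × 3.828×10²⁶ = 4.21×10²⁷ W.
From T_eq⁴ = L(1−A)/(16πσd²): d = √[L(1−A)/(16πσT_eq⁴)].
d = √[4.21×10²⁷ × 0.33 / (16π × 5.67×10⁻⁸ × (221)⁴)] = 4.52×10¹¹ m = 3.02 AU.

d ≈ 3.02 AU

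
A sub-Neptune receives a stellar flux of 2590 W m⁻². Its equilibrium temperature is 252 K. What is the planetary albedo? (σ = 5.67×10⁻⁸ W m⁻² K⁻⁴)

A ≈ 0.65

From T_eq⁴ = S(1−A)/(4σ): 1−A = 4σT_eq⁴/S.
1−A = 4 × 5.67×10⁻⁸ × (252)⁴ / 2590 = 0.353.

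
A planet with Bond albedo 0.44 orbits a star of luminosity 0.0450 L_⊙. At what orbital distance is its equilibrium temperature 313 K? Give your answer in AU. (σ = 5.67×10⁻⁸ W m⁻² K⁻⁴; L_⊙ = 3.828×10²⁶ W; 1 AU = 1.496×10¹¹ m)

L = 0.0450 × 3.828×10²⁶ = 1.72×10²⁵ W.
From T_eq⁴ = L(1−A)/(16πσd²): d = √[L(1−A)/(16πσT_eq⁴)].
d = √[1.72×10²⁵ × 0.56 / (16π × 5.67×10⁻⁸ × (313)⁴)] = 1.88×10¹⁰ m = 0.126 AU.

d ≈ 0.126 AU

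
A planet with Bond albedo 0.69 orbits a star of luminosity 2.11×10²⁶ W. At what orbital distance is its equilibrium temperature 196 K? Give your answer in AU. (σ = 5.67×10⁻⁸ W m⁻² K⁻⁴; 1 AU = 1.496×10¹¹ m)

d ≈ 0.834 AU

From T_eq⁴ = L(1−A)/(16πσd²): d = √[L(1−A)/(16πσT_eq⁴)].
d = √[2.11×10²⁶ × 0.31 / (16π × 5.67×10⁻⁸ × (196)⁴)] = 1.25×10¹¹ m = 0.834 AU.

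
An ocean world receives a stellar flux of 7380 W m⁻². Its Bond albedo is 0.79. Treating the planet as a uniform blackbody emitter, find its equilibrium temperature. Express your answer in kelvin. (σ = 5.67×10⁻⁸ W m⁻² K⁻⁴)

T_eq ≈ 288 K

Energy balance: absorbed = emitted ⇒ πR²·S(1−A) = 4πR²·σT_eq⁴, so T_eq⁴ = S(1−A)/(4σ).
T_eq = [7380 × 0.21 / (4 × 5.67×10⁻⁸)]^(1/4) = (6.83×10⁹)^(1/4) = 288 K.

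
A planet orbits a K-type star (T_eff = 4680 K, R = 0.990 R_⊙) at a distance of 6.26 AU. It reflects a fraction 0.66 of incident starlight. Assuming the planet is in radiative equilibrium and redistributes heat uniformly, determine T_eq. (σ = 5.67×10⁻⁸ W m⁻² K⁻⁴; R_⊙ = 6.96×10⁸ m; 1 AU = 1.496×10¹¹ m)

R_⋆ = 0.990 × 6.96×10⁸ = 6.89×10⁸ m.
d = 6.26 AU = 9.36×10¹¹ m.
L = 4πR_⋆²σT_⋆⁴ = 4π(6.89×10⁸)² × 5.67×10⁻⁸ × (4680)⁴ = 1.62×10²⁶ W.
S = L/(4πd²) = 14.7 W m⁻².
Energy balance: absorbed = emitted ⇒ πR²·S(1−A) = 4πR²·σT_eq⁴, so T_eq⁴ = S(1−A)/(4σ).
T_eq = [14.7 × 0.34 / (4 × 5.67×10⁻⁸)]^(1/4) = (2.21×10⁷)^(1/4) = 68.5 K.

T_eq ≈ 68.5 K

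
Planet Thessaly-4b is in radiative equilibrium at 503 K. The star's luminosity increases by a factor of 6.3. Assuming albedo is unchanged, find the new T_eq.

T_eq ≈ 797 K

T_eq ∝ L^(1/4) · d^(−1/2).
T′ = 503 × 6.3^(1/4) = 797 K.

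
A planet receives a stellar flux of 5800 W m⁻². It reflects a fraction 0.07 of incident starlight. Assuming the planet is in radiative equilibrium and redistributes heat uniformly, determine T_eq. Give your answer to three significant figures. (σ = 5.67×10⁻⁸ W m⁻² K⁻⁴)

T_eq ≈ 393 K

Energy balance: absorbed = emitted ⇒ πR²·S(1−A) = 4πR²·σT_eq⁴, so T_eq⁴ = S(1−A)/(4σ).
T_eq = [5800 × 0.93 / (4 × 5.67×10⁻⁸)]^(1/4) = (2.38×10¹⁰)^(1/4) = 393 K.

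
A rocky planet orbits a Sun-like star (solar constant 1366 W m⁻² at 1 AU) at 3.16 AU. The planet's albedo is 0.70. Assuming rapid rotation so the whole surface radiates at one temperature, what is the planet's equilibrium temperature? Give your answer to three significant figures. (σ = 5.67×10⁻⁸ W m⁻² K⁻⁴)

T_eq ≈ 116 K

Flux at 3.16 AU: S = 1366/3.16² = 137 W m⁻².
Energy balance: absorbed = emitted ⇒ πR²·S(1−A) = 4πR²·σT_eq⁴, so T_eq⁴ = S(1−A)/(4σ).
T_eq = [137 × 0.30 / (4 × 5.67×10⁻⁸)]^(1/4) = (1.81×10⁸)^(1/4) = 116 K.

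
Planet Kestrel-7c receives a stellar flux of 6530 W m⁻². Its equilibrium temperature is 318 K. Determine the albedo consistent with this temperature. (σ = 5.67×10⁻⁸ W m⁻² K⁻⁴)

A ≈ 0.64

From T_eq⁴ = S(1−A)/(4σ): 1−A = 4σT_eq⁴/S.
1−A = 4 × 5.67×10⁻⁸ × (318)⁴ / 6530 = 0.355.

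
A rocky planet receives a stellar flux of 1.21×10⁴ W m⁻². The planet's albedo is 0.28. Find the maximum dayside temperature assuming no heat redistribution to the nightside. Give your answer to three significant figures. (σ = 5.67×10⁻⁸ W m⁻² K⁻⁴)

T_ss ≈ 626 K

With no redistribution each surface element balances locally: S(1−A) = σT⁴.
T = [1.21×10⁴ × 0.72 / 5.67×10⁻⁸]^(1/4) = (1.54×10¹¹)^(1/4) = 626 K.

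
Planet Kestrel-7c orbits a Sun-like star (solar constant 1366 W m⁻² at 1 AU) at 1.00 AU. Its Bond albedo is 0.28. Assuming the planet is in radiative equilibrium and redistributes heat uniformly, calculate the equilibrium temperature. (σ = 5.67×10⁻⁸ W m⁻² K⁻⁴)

T_eq ≈ 257 K

Flux at 1.00 AU: S = 1366/1.00² = 1370 W m⁻².
Energy balance: absorbed = emitted ⇒ πR²·S(1−A) = 4πR²·σT_eq⁴, so T_eq⁴ = S(1−A)/(4σ).
T_eq = [1370 × 0.72 / (4 × 5.67×10⁻⁸)]^(1/4) = (4.34×10⁹)^(1/4) = 257 K.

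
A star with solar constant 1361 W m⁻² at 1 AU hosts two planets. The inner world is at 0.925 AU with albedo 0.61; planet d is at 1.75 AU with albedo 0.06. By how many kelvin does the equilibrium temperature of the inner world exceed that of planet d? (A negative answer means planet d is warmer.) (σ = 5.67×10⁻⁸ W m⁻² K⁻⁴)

T_eq = [S₀(1−A)/(4σd²)]^(1/4), so T ∝ (1−A)^(1/4) / √d.
T₁ = [1361×0.39/(4×5.67×10⁻⁸×0.925²)]^(1/4) = 228.69 K.
T₂ = [1361×0.94/(4×5.67×10⁻⁸×1.75²)]^(1/4) = 207.17 K.

ΔT ≈ 21.5 K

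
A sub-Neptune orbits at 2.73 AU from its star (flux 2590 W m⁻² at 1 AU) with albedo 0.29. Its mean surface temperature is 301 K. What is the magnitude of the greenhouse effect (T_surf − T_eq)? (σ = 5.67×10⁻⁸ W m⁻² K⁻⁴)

ΔT ≈ 119.4 K

S = 2590/2.73² = 347.5 W m⁻².
T_eq = [S(1−A)/(4σ)]^(1/4) = [347.5×0.71/(4×5.67×10⁻⁸)]^(1/4) = 181.6 K.
ΔT = T_surf − T_eq = 301 − 181.6.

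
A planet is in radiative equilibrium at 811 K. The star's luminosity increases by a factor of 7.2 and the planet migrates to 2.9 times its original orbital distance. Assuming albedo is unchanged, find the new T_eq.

T_eq ∝ L^(1/4) · d^(−1/2).
T′ = 811 × 7.2^(1/4) / 2.9^(1/2) = 780 K.

T_eq ≈ 780 K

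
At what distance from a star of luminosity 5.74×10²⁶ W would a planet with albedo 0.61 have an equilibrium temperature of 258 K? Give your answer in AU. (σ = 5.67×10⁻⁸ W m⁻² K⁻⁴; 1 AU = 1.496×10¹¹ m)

From T_eq⁴ = L(1−A)/(16πσd²): d = √[L(1−A)/(16πσT_eq⁴)].
d = √[5.74×10²⁶ × 0.39 / (16π × 5.67×10⁻⁸ × (258)⁴)] = 1.33×10¹¹ m = 0.890 AU.

d ≈ 0.890 AU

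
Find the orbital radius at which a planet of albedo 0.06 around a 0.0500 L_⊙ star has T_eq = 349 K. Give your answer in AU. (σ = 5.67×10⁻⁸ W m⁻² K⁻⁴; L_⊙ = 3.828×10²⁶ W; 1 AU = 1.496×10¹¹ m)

d ≈ 0.138 AU

L = 0.0500 × 3.828×10²⁶ = 1.91×10²⁵ W.
From T_eq⁴ = L(1−A)/(16πσd²): d = √[L(1−A)/(16πσT_eq⁴)].
d = √[1.91×10²⁵ × 0.94 / (16π × 5.67×10⁻⁸ × (349)⁴)] = 2.06×10¹⁰ m = 0.138 AU.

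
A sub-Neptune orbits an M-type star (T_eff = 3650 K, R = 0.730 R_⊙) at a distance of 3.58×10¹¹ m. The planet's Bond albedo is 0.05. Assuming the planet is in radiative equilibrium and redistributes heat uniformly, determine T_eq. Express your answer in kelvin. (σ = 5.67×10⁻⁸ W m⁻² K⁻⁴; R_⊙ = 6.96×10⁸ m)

T_eq ≈ 96.0 K

R_⋆ = 0.730 × 6.96×10⁸ = 5.08×10⁸ m.
L = 4πR_⋆²σT_⋆⁴ = 4π(5.08×10⁸)² × 5.67×10⁻⁸ × (3650)⁴ = 3.26×10²⁵ W.
S = L/(4πd²) = 20.3 W m⁻².
Energy balance: absorbed = emitted ⇒ πR²·S(1−A) = 4πR²·σT_eq⁴, so T_eq⁴ = S(1−A)/(4σ).
T_eq = [20.3 × 0.95 / (4 × 5.67×10⁻⁸)]^(1/4) = (8.49×10⁷)^(1/4) = 96.0 K.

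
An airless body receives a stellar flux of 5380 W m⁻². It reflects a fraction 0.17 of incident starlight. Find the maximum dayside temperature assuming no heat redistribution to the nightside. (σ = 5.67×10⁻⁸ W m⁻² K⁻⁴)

With no redistribution each surface element balances locally: S(1−A) = σT⁴.
T = [5380 × 0.83 / 5.67×10⁻⁸]^(1/4) = (7.88×10¹⁰)^(1/4) = 530 K.

T_ss ≈ 530 K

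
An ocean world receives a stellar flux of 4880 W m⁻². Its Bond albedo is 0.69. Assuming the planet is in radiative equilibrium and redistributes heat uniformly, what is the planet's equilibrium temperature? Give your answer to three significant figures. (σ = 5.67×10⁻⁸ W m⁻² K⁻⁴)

Energy balance: absorbed = emitted ⇒ πR²·S(1−A) = 4πR²·σT_eq⁴, so T_eq⁴ = S(1−A)/(4σ).
T_eq = [4880 × 0.31 / (4 × 5.67×10⁻⁸)]^(1/4) = (6.67×10⁹)^(1/4) = 286 K.

T_eq ≈ 286 K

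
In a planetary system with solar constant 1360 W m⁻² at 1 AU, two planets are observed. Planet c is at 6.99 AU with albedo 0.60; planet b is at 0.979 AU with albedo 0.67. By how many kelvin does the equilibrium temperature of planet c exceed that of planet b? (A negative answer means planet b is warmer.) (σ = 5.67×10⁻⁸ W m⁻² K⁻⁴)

T_eq = [S₀(1−A)/(4σd²)]^(1/4), so T ∝ (1−A)^(1/4) / √d.
T₁ = [1360×0.40/(4×5.67×10⁻⁸×6.99²)]^(1/4) = 83.70 K.
T₂ = [1360×0.33/(4×5.67×10⁻⁸×0.979²)]^(1/4) = 213.16 K.

ΔT ≈ -129.5 K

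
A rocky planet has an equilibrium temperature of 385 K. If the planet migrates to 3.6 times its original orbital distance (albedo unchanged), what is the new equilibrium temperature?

T_eq ∝ L^(1/4) · d^(−1/2).
T′ = 385 / 3.6^(1/2) = 203 K.

T_eq ≈ 203 K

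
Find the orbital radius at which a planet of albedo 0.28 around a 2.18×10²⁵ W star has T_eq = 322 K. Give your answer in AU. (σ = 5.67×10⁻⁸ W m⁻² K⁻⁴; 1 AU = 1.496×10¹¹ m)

From T_eq⁴ = L(1−A)/(16πσd²): d = √[L(1−A)/(16πσT_eq⁴)].
d = √[2.18×10²⁵ × 0.72 / (16π × 5.67×10⁻⁸ × (322)⁴)] = 2.26×10¹⁰ m = 0.151 AU.

d ≈ 0.151 AU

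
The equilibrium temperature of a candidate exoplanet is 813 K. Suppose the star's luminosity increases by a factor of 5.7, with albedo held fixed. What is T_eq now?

T_eq ∝ L^(1/4) · d^(−1/2).
T′ = 813 × 5.7^(1/4) = 1260 K.

T_eq ≈ 1260 K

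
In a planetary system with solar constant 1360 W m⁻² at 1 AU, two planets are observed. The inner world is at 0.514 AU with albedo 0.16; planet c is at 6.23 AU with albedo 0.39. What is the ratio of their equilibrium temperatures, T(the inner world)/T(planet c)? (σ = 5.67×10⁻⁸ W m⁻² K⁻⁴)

T₁/T₂ ≈ 3.771

T_eq = [S₀(1−A)/(4σd²)]^(1/4), so T ∝ (1−A)^(1/4) / √d.
T₁ = [1360×0.84/(4×5.67×10⁻⁸×0.514²)]^(1/4) = 371.59 K.
T₂ = [1360×0.61/(4×5.67×10⁻⁸×6.23²)]^(1/4) = 98.53 K.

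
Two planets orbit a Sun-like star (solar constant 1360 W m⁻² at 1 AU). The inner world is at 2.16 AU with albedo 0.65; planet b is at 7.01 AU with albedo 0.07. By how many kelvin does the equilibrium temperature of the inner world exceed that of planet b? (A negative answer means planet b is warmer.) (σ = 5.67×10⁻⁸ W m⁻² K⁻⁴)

T_eq = [S₀(1−A)/(4σd²)]^(1/4), so T ∝ (1−A)^(1/4) / √d.
T₁ = [1360×0.35/(4×5.67×10⁻⁸×2.16²)]^(1/4) = 145.63 K.
T₂ = [1360×0.93/(4×5.67×10⁻⁸×7.01²)]^(1/4) = 103.21 K.

ΔT ≈ 42.4 K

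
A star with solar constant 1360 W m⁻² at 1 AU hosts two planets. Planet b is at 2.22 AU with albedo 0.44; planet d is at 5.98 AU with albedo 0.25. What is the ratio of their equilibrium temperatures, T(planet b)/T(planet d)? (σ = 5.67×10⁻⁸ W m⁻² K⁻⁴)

T₁/T₂ ≈ 1.526

T_eq = [S₀(1−A)/(4σd²)]^(1/4), so T ∝ (1−A)^(1/4) / √d.
T₁ = [1360×0.56/(4×5.67×10⁻⁸×2.22²)]^(1/4) = 161.56 K.
T₂ = [1360×0.75/(4×5.67×10⁻⁸×5.98²)]^(1/4) = 105.90 K.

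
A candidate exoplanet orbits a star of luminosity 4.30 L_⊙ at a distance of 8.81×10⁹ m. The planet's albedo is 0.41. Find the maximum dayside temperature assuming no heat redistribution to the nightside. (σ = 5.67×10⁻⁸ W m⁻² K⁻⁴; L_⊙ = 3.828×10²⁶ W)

L = 4.30 × 3.828×10²⁶ = 1.65×10²⁷ W.
Flux: S = L/(4πd²) = 1.65×10²⁷/(4π×(8.81×10⁹)²) = 1.69×10⁶ W m⁻².
With no redistribution each surface element balances locally: S(1−A) = σT⁴.
T = [1.69×10⁶ × 0.59 / 5.67×10⁻⁸]^(1/4) = (1.76×10¹³)^(1/4) = 2050 K.

T_ss ≈ 2050 K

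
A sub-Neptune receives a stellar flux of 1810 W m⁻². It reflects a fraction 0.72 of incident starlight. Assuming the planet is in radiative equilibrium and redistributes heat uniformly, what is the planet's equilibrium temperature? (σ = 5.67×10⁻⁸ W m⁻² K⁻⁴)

Energy balance: absorbed = emitted ⇒ πR²·S(1−A) = 4πR²·σT_eq⁴, so T_eq⁴ = S(1−A)/(4σ).
T_eq = [1810 × 0.28 / (4 × 5.67×10⁻⁸)]^(1/4) = (2.23×10⁹)^(1/4) = 217 K.

T_eq ≈ 217 K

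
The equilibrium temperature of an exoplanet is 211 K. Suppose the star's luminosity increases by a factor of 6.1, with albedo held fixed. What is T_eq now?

T_eq ∝ L^(1/4) · d^(−1/2).
T′ = 211 × 6.1^(1/4) = 332 K.

T_eq ≈ 332 K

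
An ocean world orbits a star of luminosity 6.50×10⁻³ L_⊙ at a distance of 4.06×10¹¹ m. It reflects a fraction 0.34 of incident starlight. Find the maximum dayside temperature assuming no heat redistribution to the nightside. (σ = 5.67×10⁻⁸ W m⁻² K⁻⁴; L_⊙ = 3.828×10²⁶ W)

L = 6.50×10⁻³ × 3.828×10²⁶ = 2.49×10²⁴ W.
Flux: S = L/(4πd²) = 2.49×10²⁴/(4π×(4.06×10¹¹)²) = 1.20 W m⁻².
With no redistribution each surface element balances locally: S(1−A) = σT⁴.
T = [1.20 × 0.66 / 5.67×10⁻⁸]^(1/4) = (1.40×10⁷)^(1/4) = 61.1 K.

T_ss ≈ 61.1 K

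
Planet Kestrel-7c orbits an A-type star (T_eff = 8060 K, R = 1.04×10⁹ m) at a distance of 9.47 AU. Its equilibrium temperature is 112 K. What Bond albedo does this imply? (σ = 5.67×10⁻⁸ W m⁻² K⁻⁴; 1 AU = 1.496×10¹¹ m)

d = 9.47 AU = 1.42×10¹² m.
L = 4πR_⋆²σT_⋆⁴ = 4π(1.04×10⁹)² × 5.67×10⁻⁸ × (8060)⁴ = 3.25×10²⁷ W.
S = L/(4πd²) = 129 W m⁻².
From T_eq⁴ = S(1−A)/(4σ): 1−A = 4σT_eq⁴/S.
1−A = 4 × 5.67×10⁻⁸ × (112)⁴ / 129 = 0.277.

A ≈ 0.72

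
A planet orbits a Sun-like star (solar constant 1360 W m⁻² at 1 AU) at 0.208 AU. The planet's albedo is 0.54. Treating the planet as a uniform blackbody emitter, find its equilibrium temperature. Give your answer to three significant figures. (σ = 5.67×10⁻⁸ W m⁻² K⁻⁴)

T_eq ≈ 502 K

Flux at 0.208 AU: S = 1360/0.208² = 3.14×10⁴ W m⁻².
Energy balance: absorbed = emitted ⇒ πR²·S(1−A) = 4πR²·σT_eq⁴, so T_eq⁴ = S(1−A)/(4σ).
T_eq = [3.14×10⁴ × 0.46 / (4 × 5.67×10⁻⁸)]^(1/4) = (6.38×10¹⁰)^(1/4) = 502 K.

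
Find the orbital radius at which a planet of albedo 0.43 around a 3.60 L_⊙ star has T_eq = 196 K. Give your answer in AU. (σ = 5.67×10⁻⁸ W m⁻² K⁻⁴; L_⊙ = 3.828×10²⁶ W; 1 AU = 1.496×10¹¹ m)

d ≈ 2.89 AU

L = 3.60 × 3.828×10²⁶ = 1.38×10²⁷ W.
From T_eq⁴ = L(1−A)/(16πσd²): d = √[L(1−A)/(16πσT_eq⁴)].
d = √[1.38×10²⁷ × 0.57 / (16π × 5.67×10⁻⁸ × (196)⁴)] = 4.32×10¹¹ m = 2.89 AU.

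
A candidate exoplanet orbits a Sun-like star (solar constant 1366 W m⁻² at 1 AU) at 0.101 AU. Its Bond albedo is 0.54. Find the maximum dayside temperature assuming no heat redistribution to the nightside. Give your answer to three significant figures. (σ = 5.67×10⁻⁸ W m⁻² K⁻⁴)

T_ss ≈ 1020 K

Flux at 0.101 AU: S = 1366/0.101² = 1.34×10⁵ W m⁻².
With no redistribution each surface element balances locally: S(1−A) = σT⁴.
T = [1.34×10⁵ × 0.46 / 5.67×10⁻⁸]^(1/4) = (1.09×10¹²)^(1/4) = 1020 K.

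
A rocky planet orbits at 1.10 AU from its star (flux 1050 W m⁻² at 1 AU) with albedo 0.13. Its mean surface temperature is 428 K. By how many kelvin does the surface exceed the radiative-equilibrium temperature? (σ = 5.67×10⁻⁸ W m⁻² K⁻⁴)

ΔT ≈ 187.8 K

S = 1050/1.10² = 867.8 W m⁻².
T_eq = [S(1−A)/(4σ)]^(1/4) = [867.8×0.87/(4×5.67×10⁻⁸)]^(1/4) = 240.2 K.
ΔT = T_surf − T_eq = 428 − 240.2.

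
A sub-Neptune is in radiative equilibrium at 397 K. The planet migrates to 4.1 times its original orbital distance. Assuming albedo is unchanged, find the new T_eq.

T_eq ∝ L^(1/4) · d^(−1/2).
T′ = 397 / 4.1^(1/2) = 196 K.

T_eq ≈ 196 K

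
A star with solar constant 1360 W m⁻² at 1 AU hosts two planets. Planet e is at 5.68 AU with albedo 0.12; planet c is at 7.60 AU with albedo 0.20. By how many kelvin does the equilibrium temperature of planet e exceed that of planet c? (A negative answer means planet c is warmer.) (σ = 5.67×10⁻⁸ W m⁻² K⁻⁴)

ΔT ≈ 17.6 K

T_eq = [S₀(1−A)/(4σd²)]^(1/4), so T ∝ (1−A)^(1/4) / √d.
T₁ = [1360×0.88/(4×5.67×10⁻⁸×5.68²)]^(1/4) = 113.09 K.
T₂ = [1360×0.80/(4×5.67×10⁻⁸×7.60²)]^(1/4) = 95.46 K.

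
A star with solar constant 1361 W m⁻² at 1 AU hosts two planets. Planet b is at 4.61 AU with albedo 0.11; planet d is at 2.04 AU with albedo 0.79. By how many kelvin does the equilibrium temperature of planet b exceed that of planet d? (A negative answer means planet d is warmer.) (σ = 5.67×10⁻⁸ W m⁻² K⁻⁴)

ΔT ≈ -6.0 K

T_eq = [S₀(1−A)/(4σd²)]^(1/4), so T ∝ (1−A)^(1/4) / √d.
T₁ = [1361×0.89/(4×5.67×10⁻⁸×4.61²)]^(1/4) = 125.91 K.
T₂ = [1361×0.21/(4×5.67×10⁻⁸×2.04²)]^(1/4) = 131.91 K.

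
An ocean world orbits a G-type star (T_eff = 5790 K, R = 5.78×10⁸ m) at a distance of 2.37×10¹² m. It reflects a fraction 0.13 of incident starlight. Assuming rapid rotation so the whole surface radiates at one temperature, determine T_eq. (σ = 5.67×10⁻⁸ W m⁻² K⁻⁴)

T_eq ≈ 61.7 K

L = 4πR_⋆²σT_⋆⁴ = 4π(5.78×10⁸)² × 5.67×10⁻⁸ × (5790)⁴ = 2.68×10²⁶ W.
S = L/(4πd²) = 3.79 W m⁻².
Energy balance: absorbed = emitted ⇒ πR²·S(1−A) = 4πR²·σT_eq⁴, so T_eq⁴ = S(1−A)/(4σ).
T_eq = [3.79 × 0.87 / (4 × 5.67×10⁻⁸)]^(1/4) = (1.45×10⁷)^(1/4) = 61.7 K.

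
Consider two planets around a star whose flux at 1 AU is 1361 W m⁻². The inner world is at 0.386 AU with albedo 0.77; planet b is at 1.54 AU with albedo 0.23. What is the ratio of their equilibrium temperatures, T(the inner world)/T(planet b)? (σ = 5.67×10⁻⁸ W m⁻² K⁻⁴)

T₁/T₂ ≈ 1.477

T_eq = [S₀(1−A)/(4σd²)]^(1/4), so T ∝ (1−A)^(1/4) / √d.
T₁ = [1361×0.23/(4×5.67×10⁻⁸×0.386²)]^(1/4) = 310.24 K.
T₂ = [1361×0.77/(4×5.67×10⁻⁸×1.54²)]^(1/4) = 210.10 K.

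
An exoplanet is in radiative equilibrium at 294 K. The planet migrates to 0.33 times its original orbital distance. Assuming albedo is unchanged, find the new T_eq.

T_eq ∝ L^(1/4) · d^(−1/2).
T′ = 294 / 0.33^(1/2) = 512 K.

T_eq ≈ 512 K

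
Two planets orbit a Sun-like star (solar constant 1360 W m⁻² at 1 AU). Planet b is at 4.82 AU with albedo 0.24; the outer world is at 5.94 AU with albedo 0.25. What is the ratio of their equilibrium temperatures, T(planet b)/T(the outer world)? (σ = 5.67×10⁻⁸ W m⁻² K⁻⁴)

T₁/T₂ ≈ 1.114

T_eq = [S₀(1−A)/(4σd²)]^(1/4), so T ∝ (1−A)^(1/4) / √d.
T₁ = [1360×0.76/(4×5.67×10⁻⁸×4.82²)]^(1/4) = 118.35 K.
T₂ = [1360×0.75/(4×5.67×10⁻⁸×5.94²)]^(1/4) = 106.25 K.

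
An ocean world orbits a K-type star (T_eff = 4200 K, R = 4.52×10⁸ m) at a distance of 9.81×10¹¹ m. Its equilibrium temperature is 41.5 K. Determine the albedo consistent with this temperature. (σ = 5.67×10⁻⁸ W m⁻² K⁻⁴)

A ≈ 0.82

L = 4πR_⋆²σT_⋆⁴ = 4π(4.52×10⁸)² × 5.67×10⁻⁸ × (4200)⁴ = 4.53×10²⁵ W.
S = L/(4πd²) = 3.75 W m⁻².
From T_eq⁴ = S(1−A)/(4σ): 1−A = 4σT_eq⁴/S.
1−A = 4 × 5.67×10⁻⁸ × (41.5)⁴ / 3.75 = 0.180.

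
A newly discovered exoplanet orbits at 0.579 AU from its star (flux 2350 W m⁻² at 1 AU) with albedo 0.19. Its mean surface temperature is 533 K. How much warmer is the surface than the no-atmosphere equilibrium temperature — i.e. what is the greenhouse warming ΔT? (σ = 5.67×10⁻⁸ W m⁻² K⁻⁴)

ΔT ≈ 135.2 K

S = 2350/0.579² = 7010 W m⁻².
T_eq = [S(1−A)/(4σ)]^(1/4) = [7010×0.81/(4×5.67×10⁻⁸)]^(1/4) = 397.8 K.
ΔT = T_surf − T_eq = 533 − 397.8.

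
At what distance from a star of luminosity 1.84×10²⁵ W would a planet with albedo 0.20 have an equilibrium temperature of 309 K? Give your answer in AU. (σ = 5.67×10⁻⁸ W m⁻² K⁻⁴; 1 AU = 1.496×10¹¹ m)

From T_eq⁴ = L(1−A)/(16πσd²): d = √[L(1−A)/(16πσT_eq⁴)].
d = √[1.84×10²⁵ × 0.80 / (16π × 5.67×10⁻⁸ × (309)⁴)] = 2.38×10¹⁰ m = 0.159 AU.

d ≈ 0.159 AU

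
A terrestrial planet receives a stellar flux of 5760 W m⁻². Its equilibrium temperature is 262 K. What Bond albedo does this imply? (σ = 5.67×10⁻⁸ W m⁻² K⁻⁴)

A ≈ 0.81

From T_eq⁴ = S(1−A)/(4σ): 1−A = 4σT_eq⁴/S.
1−A = 4 × 5.67×10⁻⁸ × (262)⁴ / 5760 = 0.186.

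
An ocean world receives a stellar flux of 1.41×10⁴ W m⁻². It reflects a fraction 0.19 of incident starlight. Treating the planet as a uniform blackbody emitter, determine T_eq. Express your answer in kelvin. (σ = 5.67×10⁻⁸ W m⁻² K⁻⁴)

T_eq ≈ 474 K

Energy balance: absorbed = emitted ⇒ πR²·S(1−A) = 4πR²·σT_eq⁴, so T_eq⁴ = S(1−A)/(4σ).
T_eq = [1.41×10⁴ × 0.81 / (4 × 5.67×10⁻⁸)]^(1/4) = (5.04×10¹⁰)^(1/4) = 474 K.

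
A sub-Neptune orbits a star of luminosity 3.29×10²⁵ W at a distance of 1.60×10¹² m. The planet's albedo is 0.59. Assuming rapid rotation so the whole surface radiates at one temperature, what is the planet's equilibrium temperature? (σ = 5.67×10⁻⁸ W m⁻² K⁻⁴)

Flux: S = L/(4πd²) = 3.29×10²⁵/(4π×(1.60×10¹²)²) = 1.02 W m⁻².
Energy balance: absorbed = emitted ⇒ πR²·S(1−A) = 4πR²·σT_eq⁴, so T_eq⁴ = S(1−A)/(4σ).
T_eq = [1.02 × 0.41 / (4 × 5.67×10⁻⁸)]^(1/4) = (1.85×10⁶)^(1/4) = 36.9 K.

T_eq ≈ 36.9 K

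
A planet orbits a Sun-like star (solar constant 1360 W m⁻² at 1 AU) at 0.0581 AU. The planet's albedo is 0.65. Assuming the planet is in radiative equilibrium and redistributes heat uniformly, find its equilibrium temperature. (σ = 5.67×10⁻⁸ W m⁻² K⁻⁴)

Flux at 0.0581 AU: S = 1360/0.0581² = 4.03×10⁵ W m⁻².
Energy balance: absorbed = emitted ⇒ πR²·S(1−A) = 4πR²·σT_eq⁴, so T_eq⁴ = S(1−A)/(4σ).
T_eq = [4.03×10⁵ × 0.35 / (4 × 5.67×10⁻⁸)]^(1/4) = (6.22×10¹¹)^(1/4) = 888 K.

T_eq ≈ 888 K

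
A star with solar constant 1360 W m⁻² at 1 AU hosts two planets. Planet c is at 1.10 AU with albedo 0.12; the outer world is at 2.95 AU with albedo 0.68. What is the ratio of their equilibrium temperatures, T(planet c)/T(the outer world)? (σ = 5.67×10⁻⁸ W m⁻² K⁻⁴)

T_eq = [S₀(1−A)/(4σd²)]^(1/4), so T ∝ (1−A)^(1/4) / √d.
T₁ = [1360×0.88/(4×5.67×10⁻⁸×1.10²)]^(1/4) = 256.98 K.
T₂ = [1360×0.32/(4×5.67×10⁻⁸×2.95²)]^(1/4) = 121.86 K.

T₁/T₂ ≈ 2.109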